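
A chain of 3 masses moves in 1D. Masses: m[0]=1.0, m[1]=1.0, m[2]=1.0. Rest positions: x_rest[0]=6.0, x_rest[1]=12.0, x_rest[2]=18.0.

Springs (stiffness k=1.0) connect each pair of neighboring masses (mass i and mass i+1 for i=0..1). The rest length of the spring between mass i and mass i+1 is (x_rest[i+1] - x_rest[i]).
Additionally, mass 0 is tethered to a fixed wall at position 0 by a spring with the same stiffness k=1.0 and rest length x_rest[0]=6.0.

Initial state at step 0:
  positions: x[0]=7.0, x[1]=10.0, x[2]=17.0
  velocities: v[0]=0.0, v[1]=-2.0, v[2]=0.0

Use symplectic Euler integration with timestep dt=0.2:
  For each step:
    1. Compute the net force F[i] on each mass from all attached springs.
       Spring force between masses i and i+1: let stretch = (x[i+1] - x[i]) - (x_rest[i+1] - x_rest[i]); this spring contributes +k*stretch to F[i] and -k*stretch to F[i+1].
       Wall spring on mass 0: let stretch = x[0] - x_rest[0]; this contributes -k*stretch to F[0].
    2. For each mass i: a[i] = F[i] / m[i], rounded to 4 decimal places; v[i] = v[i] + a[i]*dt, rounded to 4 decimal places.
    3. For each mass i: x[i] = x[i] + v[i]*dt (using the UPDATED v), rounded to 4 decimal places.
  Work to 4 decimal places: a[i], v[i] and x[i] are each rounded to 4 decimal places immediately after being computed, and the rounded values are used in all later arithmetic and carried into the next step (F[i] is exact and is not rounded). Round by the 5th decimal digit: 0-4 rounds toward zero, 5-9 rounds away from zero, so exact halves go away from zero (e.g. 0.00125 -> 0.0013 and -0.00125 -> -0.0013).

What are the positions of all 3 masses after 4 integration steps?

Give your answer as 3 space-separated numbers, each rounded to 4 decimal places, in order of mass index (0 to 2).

Step 0: x=[7.0000 10.0000 17.0000] v=[0.0000 -2.0000 0.0000]
Step 1: x=[6.8400 9.7600 16.9600] v=[-0.8000 -1.2000 -0.2000]
Step 2: x=[6.5232 9.6912 16.8720] v=[-1.5840 -0.3440 -0.4400]
Step 3: x=[6.0722 9.7829 16.7368] v=[-2.2550 0.4586 -0.6762]
Step 4: x=[5.5267 10.0043 16.5634] v=[-2.7273 1.1072 -0.8670]

Answer: 5.5267 10.0043 16.5634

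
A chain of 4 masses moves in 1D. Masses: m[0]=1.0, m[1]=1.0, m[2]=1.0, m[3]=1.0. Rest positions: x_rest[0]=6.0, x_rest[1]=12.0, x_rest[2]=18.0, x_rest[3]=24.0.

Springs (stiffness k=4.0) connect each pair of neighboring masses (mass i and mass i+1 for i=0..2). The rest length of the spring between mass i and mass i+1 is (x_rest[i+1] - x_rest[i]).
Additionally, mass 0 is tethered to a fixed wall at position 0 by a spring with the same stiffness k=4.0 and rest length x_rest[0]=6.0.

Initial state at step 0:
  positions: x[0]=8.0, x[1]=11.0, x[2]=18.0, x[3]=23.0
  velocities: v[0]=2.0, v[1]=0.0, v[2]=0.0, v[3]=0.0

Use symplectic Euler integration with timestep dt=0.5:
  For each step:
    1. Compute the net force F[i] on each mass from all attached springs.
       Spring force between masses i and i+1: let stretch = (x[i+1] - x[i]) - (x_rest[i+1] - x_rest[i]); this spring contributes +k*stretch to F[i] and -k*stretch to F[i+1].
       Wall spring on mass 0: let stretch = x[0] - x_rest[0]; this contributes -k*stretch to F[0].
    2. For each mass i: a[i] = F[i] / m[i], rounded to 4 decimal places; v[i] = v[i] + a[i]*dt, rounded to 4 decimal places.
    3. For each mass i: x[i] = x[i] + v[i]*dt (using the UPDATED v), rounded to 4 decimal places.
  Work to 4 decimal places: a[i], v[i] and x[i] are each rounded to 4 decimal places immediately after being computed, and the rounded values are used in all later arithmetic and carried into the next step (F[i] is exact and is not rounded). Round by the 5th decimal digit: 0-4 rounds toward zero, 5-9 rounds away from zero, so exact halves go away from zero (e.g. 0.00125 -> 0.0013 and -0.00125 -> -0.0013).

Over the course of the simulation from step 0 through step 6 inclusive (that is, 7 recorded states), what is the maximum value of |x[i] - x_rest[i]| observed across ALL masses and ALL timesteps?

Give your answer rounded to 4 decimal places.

Answer: 4.0000

Derivation:
Step 0: x=[8.0000 11.0000 18.0000 23.0000] v=[2.0000 0.0000 0.0000 0.0000]
Step 1: x=[4.0000 15.0000 16.0000 24.0000] v=[-8.0000 8.0000 -4.0000 2.0000]
Step 2: x=[7.0000 9.0000 21.0000 23.0000] v=[6.0000 -12.0000 10.0000 -2.0000]
Step 3: x=[5.0000 13.0000 16.0000 26.0000] v=[-4.0000 8.0000 -10.0000 6.0000]
Step 4: x=[6.0000 12.0000 18.0000 25.0000] v=[2.0000 -2.0000 4.0000 -2.0000]
Step 5: x=[7.0000 11.0000 21.0000 23.0000] v=[2.0000 -2.0000 6.0000 -4.0000]
Step 6: x=[5.0000 16.0000 16.0000 25.0000] v=[-4.0000 10.0000 -10.0000 4.0000]
Max displacement = 4.0000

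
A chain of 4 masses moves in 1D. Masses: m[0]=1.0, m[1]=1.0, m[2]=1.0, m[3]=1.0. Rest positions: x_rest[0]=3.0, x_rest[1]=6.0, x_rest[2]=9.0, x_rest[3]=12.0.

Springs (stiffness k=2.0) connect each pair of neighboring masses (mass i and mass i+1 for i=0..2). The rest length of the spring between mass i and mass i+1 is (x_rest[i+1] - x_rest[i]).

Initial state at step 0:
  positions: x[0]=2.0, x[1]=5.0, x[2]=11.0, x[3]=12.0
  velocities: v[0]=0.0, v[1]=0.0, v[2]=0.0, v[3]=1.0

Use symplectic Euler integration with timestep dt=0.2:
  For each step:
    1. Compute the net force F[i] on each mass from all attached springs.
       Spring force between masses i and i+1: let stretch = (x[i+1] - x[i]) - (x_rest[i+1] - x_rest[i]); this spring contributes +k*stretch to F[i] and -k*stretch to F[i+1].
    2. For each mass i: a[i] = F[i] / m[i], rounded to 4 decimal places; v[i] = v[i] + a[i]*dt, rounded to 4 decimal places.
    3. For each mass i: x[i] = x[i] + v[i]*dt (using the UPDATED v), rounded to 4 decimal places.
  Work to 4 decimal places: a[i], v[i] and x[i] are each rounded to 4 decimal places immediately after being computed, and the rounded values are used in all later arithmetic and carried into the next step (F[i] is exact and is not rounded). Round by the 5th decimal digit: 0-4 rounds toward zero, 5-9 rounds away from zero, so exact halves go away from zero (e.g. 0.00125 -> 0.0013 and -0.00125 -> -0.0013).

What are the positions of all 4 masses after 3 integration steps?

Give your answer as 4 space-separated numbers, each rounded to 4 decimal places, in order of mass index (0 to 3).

Step 0: x=[2.0000 5.0000 11.0000 12.0000] v=[0.0000 0.0000 0.0000 1.0000]
Step 1: x=[2.0000 5.2400 10.6000 12.3600] v=[0.0000 1.2000 -2.0000 1.8000]
Step 2: x=[2.0192 5.6496 9.9120 12.8192] v=[0.0960 2.0480 -3.4400 2.2960]
Step 3: x=[2.0888 6.1098 9.1156 13.2858] v=[0.3482 2.3008 -3.9821 2.3331]

Answer: 2.0888 6.1098 9.1156 13.2858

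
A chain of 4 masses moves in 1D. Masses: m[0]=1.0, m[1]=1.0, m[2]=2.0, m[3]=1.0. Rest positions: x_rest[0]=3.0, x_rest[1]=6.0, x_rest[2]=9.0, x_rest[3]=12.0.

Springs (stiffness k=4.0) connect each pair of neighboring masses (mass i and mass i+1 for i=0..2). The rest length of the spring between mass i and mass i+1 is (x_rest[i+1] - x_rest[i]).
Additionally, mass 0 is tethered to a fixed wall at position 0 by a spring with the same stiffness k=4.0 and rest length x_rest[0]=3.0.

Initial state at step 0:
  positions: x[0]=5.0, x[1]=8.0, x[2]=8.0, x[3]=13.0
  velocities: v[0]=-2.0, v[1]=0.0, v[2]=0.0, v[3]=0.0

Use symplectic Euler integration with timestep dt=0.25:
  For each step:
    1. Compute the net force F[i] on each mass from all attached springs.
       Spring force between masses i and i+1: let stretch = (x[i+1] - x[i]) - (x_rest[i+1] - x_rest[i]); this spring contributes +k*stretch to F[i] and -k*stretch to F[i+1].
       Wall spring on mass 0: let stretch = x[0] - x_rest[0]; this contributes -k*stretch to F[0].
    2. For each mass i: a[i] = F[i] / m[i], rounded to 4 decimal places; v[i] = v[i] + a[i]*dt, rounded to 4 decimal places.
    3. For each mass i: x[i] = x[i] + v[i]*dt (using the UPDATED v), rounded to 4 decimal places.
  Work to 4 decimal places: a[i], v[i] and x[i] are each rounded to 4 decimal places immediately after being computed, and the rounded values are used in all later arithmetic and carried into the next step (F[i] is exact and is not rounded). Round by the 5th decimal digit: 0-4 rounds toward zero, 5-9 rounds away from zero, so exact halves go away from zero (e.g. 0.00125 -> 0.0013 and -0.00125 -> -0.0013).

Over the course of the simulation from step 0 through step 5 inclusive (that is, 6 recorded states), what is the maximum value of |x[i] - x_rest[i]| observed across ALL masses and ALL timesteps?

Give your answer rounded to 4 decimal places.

Step 0: x=[5.0000 8.0000 8.0000 13.0000] v=[-2.0000 0.0000 0.0000 0.0000]
Step 1: x=[4.0000 7.2500 8.6250 12.5000] v=[-4.0000 -3.0000 2.5000 -2.0000]
Step 2: x=[2.8125 6.0313 9.5625 11.7813] v=[-4.7500 -4.8750 3.7500 -2.8750]
Step 3: x=[1.7266 4.8907 10.3360 11.2579] v=[-4.3437 -4.5626 3.0938 -2.0938]
Step 4: x=[1.0001 4.3204 10.5440 11.2540] v=[-2.9062 -2.2814 0.8321 -0.0157]
Step 5: x=[0.8536 4.4759 10.0628 11.8226] v=[-0.5860 0.6219 -1.9247 2.2743]
Max displacement = 2.1464

Answer: 2.1464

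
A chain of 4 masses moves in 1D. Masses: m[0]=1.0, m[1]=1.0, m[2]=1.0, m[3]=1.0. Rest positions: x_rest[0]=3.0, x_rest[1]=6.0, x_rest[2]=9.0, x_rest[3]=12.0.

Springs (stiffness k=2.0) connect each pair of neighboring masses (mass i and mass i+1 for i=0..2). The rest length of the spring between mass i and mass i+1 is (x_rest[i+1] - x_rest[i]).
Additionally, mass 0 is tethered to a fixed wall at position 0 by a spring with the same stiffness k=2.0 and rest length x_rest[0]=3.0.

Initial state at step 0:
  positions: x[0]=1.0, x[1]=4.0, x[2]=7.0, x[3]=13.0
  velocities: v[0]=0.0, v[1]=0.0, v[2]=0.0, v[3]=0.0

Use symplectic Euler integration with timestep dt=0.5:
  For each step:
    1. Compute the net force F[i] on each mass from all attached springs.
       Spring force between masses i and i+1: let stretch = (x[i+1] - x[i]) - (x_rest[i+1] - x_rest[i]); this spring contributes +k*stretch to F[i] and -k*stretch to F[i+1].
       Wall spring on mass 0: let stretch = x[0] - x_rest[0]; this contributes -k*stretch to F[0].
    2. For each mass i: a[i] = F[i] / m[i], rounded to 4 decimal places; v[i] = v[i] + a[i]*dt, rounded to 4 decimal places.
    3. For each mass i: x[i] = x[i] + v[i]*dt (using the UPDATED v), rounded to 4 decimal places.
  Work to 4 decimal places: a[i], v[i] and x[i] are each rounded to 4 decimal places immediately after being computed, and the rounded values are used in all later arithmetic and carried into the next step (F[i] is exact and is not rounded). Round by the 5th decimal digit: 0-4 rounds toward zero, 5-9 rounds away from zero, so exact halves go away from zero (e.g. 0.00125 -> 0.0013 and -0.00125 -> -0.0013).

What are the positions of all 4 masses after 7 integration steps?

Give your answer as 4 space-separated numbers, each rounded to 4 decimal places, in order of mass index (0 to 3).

Answer: 1.6251 5.1094 9.6876 13.2110

Derivation:
Step 0: x=[1.0000 4.0000 7.0000 13.0000] v=[0.0000 0.0000 0.0000 0.0000]
Step 1: x=[2.0000 4.0000 8.5000 11.5000] v=[2.0000 0.0000 3.0000 -3.0000]
Step 2: x=[3.0000 5.2500 9.2500 10.0000] v=[2.0000 2.5000 1.5000 -3.0000]
Step 3: x=[3.6250 7.3750 8.3750 9.6250] v=[1.2500 4.2500 -1.7500 -0.7500]
Step 4: x=[4.3125 8.1250 7.6250 10.1250] v=[1.3750 1.5000 -1.5000 1.0000]
Step 5: x=[4.7500 6.7188 8.3750 10.8750] v=[0.8750 -2.8125 1.5000 1.5000]
Step 6: x=[3.7969 5.1563 9.5469 11.8750] v=[-1.9062 -3.1251 2.3438 2.0000]
Step 7: x=[1.6251 5.1094 9.6876 13.2110] v=[-4.3437 -0.0939 0.2813 2.6719]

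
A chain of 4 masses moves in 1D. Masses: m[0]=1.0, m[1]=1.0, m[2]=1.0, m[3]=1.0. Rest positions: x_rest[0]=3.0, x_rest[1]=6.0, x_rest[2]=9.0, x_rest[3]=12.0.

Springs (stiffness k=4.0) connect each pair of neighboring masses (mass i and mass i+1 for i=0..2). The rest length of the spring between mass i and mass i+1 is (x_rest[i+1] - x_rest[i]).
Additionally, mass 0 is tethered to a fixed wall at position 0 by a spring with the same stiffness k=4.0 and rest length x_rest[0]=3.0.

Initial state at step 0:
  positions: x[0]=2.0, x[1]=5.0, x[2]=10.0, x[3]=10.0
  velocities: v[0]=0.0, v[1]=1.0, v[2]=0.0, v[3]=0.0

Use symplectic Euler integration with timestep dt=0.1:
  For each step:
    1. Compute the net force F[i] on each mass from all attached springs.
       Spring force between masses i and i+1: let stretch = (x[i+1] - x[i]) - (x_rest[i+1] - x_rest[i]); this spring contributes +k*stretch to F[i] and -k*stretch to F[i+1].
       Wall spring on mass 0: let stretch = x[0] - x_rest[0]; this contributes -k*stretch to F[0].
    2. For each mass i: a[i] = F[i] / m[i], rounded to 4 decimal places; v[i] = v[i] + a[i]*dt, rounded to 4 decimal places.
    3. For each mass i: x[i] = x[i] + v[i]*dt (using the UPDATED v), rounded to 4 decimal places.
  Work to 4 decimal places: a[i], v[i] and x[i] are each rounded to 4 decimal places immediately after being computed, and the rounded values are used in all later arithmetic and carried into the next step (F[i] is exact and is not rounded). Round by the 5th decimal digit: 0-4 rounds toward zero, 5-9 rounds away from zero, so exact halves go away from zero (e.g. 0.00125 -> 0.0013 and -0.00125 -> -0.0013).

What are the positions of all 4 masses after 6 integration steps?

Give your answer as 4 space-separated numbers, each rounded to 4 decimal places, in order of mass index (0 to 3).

Step 0: x=[2.0000 5.0000 10.0000 10.0000] v=[0.0000 1.0000 0.0000 0.0000]
Step 1: x=[2.0400 5.1800 9.8000 10.1200] v=[0.4000 1.8000 -2.0000 1.2000]
Step 2: x=[2.1240 5.4192 9.4280 10.3472] v=[0.8400 2.3920 -3.7200 2.2720]
Step 3: x=[2.2549 5.6869 8.9324 10.6576] v=[1.3085 2.6774 -4.9558 3.1043]
Step 4: x=[2.4328 5.9472 8.3760 11.0190] v=[1.7793 2.6028 -5.5639 3.6142]
Step 5: x=[2.6540 6.1641 7.8282 11.3947] v=[2.2119 2.1686 -5.4782 3.7570]
Step 6: x=[2.9094 6.3071 7.3565 11.7477] v=[2.5543 1.4302 -4.7172 3.5304]

Answer: 2.9094 6.3071 7.3565 11.7477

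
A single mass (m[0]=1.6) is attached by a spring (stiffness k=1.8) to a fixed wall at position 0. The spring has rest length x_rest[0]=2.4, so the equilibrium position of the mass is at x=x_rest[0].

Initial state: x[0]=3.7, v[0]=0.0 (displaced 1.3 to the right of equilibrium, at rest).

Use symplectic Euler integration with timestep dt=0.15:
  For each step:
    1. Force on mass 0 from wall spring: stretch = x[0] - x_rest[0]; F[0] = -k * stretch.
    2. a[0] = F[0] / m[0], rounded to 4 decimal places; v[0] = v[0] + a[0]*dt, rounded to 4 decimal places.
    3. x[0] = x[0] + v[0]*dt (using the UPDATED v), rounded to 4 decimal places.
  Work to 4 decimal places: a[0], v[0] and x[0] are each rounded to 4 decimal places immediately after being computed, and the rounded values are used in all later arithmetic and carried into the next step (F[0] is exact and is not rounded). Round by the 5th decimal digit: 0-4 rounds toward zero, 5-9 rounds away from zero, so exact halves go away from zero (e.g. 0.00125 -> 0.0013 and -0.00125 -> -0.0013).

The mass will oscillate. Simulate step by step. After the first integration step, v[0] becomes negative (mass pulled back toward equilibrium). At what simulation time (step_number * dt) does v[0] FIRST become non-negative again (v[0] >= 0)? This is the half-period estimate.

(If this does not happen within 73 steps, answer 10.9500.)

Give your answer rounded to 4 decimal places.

Answer: 3.0000

Derivation:
Step 0: x=[3.7000] v=[0.0000]
Step 1: x=[3.6671] v=[-0.2194]
Step 2: x=[3.6021] v=[-0.4332]
Step 3: x=[3.5067] v=[-0.6361]
Step 4: x=[3.3833] v=[-0.8229]
Step 5: x=[3.2350] v=[-0.9888]
Step 6: x=[3.0655] v=[-1.1297]
Step 7: x=[2.8792] v=[-1.2420]
Step 8: x=[2.6808] v=[-1.3229]
Step 9: x=[2.4753] v=[-1.3703]
Step 10: x=[2.2679] v=[-1.3830]
Step 11: x=[2.0638] v=[-1.3607]
Step 12: x=[1.8682] v=[-1.3040]
Step 13: x=[1.6861] v=[-1.2143]
Step 14: x=[1.5220] v=[-1.0938]
Step 15: x=[1.3802] v=[-0.9456]
Step 16: x=[1.2642] v=[-0.7735]
Step 17: x=[1.1769] v=[-0.5818]
Step 18: x=[1.1206] v=[-0.3754]
Step 19: x=[1.0967] v=[-0.1595]
Step 20: x=[1.1058] v=[0.0604]
First v>=0 after going negative at step 20, time=3.0000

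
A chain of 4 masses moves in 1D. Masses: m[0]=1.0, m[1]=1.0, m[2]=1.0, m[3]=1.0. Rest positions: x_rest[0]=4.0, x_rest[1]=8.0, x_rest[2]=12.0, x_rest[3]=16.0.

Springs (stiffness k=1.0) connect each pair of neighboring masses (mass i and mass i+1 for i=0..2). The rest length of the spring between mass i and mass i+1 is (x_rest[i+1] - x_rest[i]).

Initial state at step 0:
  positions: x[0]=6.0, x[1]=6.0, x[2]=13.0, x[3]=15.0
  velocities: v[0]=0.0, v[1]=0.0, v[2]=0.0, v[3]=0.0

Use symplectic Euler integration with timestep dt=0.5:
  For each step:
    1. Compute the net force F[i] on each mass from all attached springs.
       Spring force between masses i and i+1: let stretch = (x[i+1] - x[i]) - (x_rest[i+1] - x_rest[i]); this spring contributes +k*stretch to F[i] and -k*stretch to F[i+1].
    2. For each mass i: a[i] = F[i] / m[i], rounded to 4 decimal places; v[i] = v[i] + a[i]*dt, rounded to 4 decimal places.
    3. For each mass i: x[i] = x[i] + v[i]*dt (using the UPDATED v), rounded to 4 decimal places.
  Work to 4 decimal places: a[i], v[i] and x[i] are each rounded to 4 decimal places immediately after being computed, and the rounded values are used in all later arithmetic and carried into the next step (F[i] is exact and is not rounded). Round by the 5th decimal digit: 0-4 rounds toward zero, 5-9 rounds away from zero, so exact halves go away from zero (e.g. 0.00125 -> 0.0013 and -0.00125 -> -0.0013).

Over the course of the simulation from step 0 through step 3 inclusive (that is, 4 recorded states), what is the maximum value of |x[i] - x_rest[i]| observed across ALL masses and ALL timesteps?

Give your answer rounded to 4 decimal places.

Answer: 2.5000

Derivation:
Step 0: x=[6.0000 6.0000 13.0000 15.0000] v=[0.0000 0.0000 0.0000 0.0000]
Step 1: x=[5.0000 7.7500 11.7500 15.5000] v=[-2.0000 3.5000 -2.5000 1.0000]
Step 2: x=[3.6875 9.8125 10.4375 16.0625] v=[-2.6250 4.1250 -2.6250 1.1250]
Step 3: x=[2.9063 10.5000 10.3750 16.2188] v=[-1.5625 1.3750 -0.1250 0.3125]
Max displacement = 2.5000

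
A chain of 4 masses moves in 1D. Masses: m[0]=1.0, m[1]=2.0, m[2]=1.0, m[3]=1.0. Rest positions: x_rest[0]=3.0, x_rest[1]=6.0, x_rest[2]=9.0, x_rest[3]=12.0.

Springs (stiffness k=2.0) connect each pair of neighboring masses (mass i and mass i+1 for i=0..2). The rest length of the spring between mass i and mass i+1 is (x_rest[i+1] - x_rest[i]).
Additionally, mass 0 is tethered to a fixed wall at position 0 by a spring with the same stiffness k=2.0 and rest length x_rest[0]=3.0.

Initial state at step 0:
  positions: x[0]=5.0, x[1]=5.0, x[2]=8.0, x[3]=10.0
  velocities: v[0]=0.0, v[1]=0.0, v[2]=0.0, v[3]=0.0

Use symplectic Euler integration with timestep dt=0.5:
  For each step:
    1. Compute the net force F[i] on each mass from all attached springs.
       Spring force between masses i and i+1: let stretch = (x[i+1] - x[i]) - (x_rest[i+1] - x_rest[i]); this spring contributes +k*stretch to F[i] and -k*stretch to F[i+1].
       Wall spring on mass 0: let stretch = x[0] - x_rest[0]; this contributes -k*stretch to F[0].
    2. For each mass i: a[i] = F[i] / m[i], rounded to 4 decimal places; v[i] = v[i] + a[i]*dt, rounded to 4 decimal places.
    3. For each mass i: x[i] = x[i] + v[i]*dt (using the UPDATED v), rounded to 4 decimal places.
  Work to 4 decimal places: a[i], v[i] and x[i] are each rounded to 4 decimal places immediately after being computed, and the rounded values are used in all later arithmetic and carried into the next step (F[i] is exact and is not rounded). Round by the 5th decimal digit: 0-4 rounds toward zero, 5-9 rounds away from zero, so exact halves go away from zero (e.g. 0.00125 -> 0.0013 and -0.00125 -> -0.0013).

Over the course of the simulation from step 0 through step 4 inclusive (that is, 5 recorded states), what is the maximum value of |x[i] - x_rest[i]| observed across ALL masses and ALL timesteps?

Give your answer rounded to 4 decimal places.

Answer: 2.6250

Derivation:
Step 0: x=[5.0000 5.0000 8.0000 10.0000] v=[0.0000 0.0000 0.0000 0.0000]
Step 1: x=[2.5000 5.7500 7.5000 10.5000] v=[-5.0000 1.5000 -1.0000 1.0000]
Step 2: x=[0.3750 6.1250 7.6250 11.0000] v=[-4.2500 0.7500 0.2500 1.0000]
Step 3: x=[0.9375 5.4375 8.6875 11.3125] v=[1.1250 -1.3750 2.1250 0.6250]
Step 4: x=[3.2813 4.4375 9.4375 11.8125] v=[4.6875 -2.0000 1.5000 1.0000]
Max displacement = 2.6250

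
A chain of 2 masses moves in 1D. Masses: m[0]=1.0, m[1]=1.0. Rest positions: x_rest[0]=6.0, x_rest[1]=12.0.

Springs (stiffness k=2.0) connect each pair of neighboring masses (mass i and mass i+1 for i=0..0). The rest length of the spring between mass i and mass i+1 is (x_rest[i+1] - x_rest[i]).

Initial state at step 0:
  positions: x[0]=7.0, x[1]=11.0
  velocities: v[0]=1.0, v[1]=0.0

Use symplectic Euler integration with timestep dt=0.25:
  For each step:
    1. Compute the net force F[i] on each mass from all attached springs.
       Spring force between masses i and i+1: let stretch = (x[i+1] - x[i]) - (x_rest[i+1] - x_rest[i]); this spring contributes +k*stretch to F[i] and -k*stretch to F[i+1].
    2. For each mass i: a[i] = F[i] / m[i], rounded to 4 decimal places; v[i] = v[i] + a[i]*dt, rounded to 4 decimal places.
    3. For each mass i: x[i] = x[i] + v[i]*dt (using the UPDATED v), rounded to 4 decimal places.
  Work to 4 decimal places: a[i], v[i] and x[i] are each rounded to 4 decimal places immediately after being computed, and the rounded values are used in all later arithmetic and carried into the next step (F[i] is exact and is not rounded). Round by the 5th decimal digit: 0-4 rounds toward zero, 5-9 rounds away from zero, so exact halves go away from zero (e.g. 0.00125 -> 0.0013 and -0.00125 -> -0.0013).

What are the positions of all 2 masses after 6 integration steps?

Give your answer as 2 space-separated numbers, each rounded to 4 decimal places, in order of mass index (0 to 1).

Step 0: x=[7.0000 11.0000] v=[1.0000 0.0000]
Step 1: x=[7.0000 11.2500] v=[0.0000 1.0000]
Step 2: x=[6.7813 11.7188] v=[-0.8750 1.8750]
Step 3: x=[6.4297 12.3204] v=[-1.4063 2.4063]
Step 4: x=[6.0645 12.9357] v=[-1.4610 2.4610]
Step 5: x=[5.8082 13.4421] v=[-1.0254 2.0254]
Step 6: x=[5.7561 13.7442] v=[-0.2085 1.2085]

Answer: 5.7561 13.7442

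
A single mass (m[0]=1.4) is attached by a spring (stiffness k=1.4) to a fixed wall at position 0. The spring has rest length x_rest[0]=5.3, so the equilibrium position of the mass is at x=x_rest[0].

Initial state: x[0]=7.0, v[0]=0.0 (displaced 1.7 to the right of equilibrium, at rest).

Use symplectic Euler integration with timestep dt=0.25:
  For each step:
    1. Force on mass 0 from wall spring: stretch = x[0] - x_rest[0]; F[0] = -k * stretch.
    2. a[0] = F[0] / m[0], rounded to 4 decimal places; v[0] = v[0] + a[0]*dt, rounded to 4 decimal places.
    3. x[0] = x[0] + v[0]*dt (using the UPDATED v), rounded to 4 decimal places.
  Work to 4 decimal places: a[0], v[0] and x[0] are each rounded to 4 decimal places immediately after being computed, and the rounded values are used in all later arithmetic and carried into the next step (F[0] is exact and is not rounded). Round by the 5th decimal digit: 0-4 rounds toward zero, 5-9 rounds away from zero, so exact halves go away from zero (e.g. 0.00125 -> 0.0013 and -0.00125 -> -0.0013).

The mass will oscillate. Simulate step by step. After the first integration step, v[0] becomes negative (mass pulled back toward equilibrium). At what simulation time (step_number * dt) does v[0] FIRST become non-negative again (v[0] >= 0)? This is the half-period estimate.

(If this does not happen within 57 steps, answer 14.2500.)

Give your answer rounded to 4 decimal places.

Answer: 3.2500

Derivation:
Step 0: x=[7.0000] v=[0.0000]
Step 1: x=[6.8938] v=[-0.4250]
Step 2: x=[6.6879] v=[-0.8235]
Step 3: x=[6.3953] v=[-1.1705]
Step 4: x=[6.0342] v=[-1.4443]
Step 5: x=[5.6272] v=[-1.6279]
Step 6: x=[5.1998] v=[-1.7097]
Step 7: x=[4.7786] v=[-1.6847]
Step 8: x=[4.3900] v=[-1.5544]
Step 9: x=[4.0583] v=[-1.3269]
Step 10: x=[3.8042] v=[-1.0165]
Step 11: x=[3.6436] v=[-0.6426]
Step 12: x=[3.5865] v=[-0.2285]
Step 13: x=[3.6365] v=[0.1999]
First v>=0 after going negative at step 13, time=3.2500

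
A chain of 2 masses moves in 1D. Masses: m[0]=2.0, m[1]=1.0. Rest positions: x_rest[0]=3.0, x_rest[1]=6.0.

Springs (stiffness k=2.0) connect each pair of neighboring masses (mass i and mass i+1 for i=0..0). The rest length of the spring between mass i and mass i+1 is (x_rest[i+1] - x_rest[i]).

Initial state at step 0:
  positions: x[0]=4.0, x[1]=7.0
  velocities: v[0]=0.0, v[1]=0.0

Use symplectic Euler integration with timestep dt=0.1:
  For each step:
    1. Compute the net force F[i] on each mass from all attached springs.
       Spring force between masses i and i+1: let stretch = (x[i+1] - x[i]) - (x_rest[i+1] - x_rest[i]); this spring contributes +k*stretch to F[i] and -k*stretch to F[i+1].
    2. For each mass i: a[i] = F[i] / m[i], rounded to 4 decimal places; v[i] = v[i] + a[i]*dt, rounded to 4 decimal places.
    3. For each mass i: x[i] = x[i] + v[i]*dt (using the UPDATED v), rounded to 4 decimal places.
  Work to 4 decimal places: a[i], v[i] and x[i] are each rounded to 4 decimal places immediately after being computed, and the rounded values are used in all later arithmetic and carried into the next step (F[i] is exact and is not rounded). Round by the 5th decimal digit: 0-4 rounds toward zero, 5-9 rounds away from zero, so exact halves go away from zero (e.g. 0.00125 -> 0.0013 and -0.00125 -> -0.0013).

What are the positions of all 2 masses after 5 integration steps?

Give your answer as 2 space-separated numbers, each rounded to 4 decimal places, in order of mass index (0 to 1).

Step 0: x=[4.0000 7.0000] v=[0.0000 0.0000]
Step 1: x=[4.0000 7.0000] v=[0.0000 0.0000]
Step 2: x=[4.0000 7.0000] v=[0.0000 0.0000]
Step 3: x=[4.0000 7.0000] v=[0.0000 0.0000]
Step 4: x=[4.0000 7.0000] v=[0.0000 0.0000]
Step 5: x=[4.0000 7.0000] v=[0.0000 0.0000]

Answer: 4.0000 7.0000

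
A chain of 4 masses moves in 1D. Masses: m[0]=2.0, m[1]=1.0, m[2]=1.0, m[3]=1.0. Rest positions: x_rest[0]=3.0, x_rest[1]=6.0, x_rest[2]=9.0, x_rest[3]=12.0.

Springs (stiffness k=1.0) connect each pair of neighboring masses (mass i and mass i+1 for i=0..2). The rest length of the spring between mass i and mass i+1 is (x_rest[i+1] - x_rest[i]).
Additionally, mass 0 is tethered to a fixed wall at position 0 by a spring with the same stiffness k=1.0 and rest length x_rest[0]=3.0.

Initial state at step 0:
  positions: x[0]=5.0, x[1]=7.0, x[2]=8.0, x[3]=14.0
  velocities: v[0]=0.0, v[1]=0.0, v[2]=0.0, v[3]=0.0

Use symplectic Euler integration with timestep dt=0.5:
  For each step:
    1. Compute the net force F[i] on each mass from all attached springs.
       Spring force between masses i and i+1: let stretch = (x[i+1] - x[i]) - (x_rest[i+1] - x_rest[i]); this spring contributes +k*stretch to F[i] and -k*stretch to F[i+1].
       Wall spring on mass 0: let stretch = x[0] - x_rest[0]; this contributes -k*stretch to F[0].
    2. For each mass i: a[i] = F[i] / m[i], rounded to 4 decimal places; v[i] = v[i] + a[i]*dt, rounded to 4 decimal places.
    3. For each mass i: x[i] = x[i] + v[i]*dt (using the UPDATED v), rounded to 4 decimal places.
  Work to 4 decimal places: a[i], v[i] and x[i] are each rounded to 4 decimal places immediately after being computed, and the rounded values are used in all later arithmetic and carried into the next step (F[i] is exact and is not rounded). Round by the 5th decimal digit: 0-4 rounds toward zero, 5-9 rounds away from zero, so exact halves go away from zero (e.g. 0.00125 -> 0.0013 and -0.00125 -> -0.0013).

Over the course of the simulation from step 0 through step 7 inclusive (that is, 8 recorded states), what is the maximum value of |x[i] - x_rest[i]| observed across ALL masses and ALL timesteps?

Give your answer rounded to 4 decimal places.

Step 0: x=[5.0000 7.0000 8.0000 14.0000] v=[0.0000 0.0000 0.0000 0.0000]
Step 1: x=[4.6250 6.7500 9.2500 13.2500] v=[-0.7500 -0.5000 2.5000 -1.5000]
Step 2: x=[3.9375 6.5938 10.8750 12.2500] v=[-1.3750 -0.3125 3.2500 -2.0000]
Step 3: x=[3.0899 6.8438 11.7735 11.6563] v=[-1.6953 0.5000 1.7969 -1.1875]
Step 4: x=[2.3253 7.3878 11.4102 11.8419] v=[-1.5293 1.0879 -0.7266 0.3711]
Step 5: x=[1.9028 7.6718 10.1492 12.6696] v=[-0.8450 0.5679 -2.5220 1.6553]
Step 6: x=[1.9636 7.1329 8.8990 13.6172] v=[0.1216 -1.0779 -2.5005 1.8951]
Step 7: x=[2.4252 5.7432 8.3868 14.1352] v=[0.9231 -2.7795 -1.0245 1.0360]
Max displacement = 2.7735

Answer: 2.7735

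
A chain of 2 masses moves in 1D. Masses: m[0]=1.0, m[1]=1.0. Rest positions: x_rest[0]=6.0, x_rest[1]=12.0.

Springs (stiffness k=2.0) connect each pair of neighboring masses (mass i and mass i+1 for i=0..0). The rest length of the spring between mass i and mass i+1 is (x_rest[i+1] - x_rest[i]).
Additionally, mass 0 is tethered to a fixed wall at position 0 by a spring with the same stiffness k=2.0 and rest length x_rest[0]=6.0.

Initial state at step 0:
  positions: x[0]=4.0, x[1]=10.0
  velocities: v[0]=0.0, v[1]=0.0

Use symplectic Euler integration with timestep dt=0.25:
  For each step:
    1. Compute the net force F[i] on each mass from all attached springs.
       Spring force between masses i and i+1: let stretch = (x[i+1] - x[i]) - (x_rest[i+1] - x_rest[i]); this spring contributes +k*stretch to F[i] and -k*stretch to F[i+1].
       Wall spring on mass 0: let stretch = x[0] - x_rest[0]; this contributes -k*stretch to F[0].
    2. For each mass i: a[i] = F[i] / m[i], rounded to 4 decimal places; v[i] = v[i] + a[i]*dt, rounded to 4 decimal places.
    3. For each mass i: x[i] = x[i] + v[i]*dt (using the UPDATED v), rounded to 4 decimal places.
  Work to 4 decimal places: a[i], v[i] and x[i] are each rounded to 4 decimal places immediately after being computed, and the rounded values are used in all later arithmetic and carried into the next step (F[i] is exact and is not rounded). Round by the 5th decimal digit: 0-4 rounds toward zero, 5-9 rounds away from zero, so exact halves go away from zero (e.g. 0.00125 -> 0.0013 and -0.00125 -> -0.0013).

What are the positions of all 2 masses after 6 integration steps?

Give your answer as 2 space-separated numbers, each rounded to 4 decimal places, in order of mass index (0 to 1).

Answer: 6.2523 11.3654

Derivation:
Step 0: x=[4.0000 10.0000] v=[0.0000 0.0000]
Step 1: x=[4.2500 10.0000] v=[1.0000 0.0000]
Step 2: x=[4.6875 10.0313] v=[1.7500 0.1250]
Step 3: x=[5.2071 10.1446] v=[2.0782 0.4531]
Step 4: x=[5.6930 10.3907] v=[1.9434 0.9844]
Step 5: x=[6.0545 10.7996] v=[1.4458 1.6356]
Step 6: x=[6.2523 11.3654] v=[0.7911 2.2631]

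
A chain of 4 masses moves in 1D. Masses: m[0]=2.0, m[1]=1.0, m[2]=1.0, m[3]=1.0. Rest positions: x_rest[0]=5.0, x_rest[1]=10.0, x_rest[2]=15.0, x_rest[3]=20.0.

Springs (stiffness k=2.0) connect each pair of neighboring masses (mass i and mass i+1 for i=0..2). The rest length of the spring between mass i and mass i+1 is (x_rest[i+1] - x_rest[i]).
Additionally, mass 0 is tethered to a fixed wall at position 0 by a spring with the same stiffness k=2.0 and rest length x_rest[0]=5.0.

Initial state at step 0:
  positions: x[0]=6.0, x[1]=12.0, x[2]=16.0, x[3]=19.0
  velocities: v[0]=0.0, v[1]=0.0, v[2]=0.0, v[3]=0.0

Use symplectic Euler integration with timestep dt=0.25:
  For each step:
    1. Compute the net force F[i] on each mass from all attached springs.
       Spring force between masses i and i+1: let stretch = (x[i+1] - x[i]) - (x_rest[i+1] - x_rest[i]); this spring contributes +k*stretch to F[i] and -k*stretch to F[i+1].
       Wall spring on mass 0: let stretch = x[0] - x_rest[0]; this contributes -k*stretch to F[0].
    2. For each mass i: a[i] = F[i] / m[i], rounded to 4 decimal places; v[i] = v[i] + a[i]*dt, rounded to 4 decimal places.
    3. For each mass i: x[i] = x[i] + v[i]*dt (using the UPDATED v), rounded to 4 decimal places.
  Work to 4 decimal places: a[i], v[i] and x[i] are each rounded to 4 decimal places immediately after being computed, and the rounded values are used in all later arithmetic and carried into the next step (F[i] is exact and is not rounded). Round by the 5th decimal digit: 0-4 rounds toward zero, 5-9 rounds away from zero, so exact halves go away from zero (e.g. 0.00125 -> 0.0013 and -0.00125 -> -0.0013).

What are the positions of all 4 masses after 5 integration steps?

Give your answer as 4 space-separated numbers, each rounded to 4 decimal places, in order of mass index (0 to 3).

Answer: 5.5791 9.6354 15.0171 21.3637

Derivation:
Step 0: x=[6.0000 12.0000 16.0000 19.0000] v=[0.0000 0.0000 0.0000 0.0000]
Step 1: x=[6.0000 11.7500 15.8750 19.2500] v=[0.0000 -1.0000 -0.5000 1.0000]
Step 2: x=[5.9844 11.2969 15.6563 19.7031] v=[-0.0625 -1.8125 -0.8750 1.8125]
Step 3: x=[5.9268 10.7246 15.3985 20.2754] v=[-0.2305 -2.2891 -1.0313 2.2891]
Step 4: x=[5.7986 10.1368 15.1661 20.8631] v=[-0.5128 -2.3511 -0.9298 2.3507]
Step 5: x=[5.5791 9.6354 15.0171 21.3637] v=[-0.8779 -2.0056 -0.5960 2.0022]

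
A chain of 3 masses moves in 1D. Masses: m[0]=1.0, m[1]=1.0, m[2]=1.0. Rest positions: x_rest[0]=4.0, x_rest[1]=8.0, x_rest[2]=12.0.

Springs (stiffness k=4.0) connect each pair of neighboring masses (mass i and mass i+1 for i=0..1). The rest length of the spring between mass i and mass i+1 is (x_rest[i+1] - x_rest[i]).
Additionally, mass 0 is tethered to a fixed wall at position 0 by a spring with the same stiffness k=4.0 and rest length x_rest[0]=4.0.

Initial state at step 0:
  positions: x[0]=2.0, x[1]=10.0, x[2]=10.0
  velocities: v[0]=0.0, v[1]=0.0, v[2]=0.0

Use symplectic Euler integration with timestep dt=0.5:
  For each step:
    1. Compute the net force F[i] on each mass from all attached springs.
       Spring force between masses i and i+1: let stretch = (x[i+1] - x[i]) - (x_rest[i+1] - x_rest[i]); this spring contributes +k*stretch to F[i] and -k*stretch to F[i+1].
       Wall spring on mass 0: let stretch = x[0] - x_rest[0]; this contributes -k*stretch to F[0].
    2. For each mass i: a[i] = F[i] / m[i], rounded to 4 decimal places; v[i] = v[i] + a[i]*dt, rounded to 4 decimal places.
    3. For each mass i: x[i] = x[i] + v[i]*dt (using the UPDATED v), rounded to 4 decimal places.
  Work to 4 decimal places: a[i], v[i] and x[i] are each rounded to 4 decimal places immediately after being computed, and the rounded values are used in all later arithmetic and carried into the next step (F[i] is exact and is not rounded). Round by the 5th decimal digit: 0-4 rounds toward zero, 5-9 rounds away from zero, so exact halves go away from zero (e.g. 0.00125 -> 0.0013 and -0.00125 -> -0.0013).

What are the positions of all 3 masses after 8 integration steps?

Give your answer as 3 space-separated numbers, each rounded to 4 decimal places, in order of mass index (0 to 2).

Step 0: x=[2.0000 10.0000 10.0000] v=[0.0000 0.0000 0.0000]
Step 1: x=[8.0000 2.0000 14.0000] v=[12.0000 -16.0000 8.0000]
Step 2: x=[0.0000 12.0000 10.0000] v=[-16.0000 20.0000 -8.0000]
Step 3: x=[4.0000 8.0000 12.0000] v=[8.0000 -8.0000 4.0000]
Step 4: x=[8.0000 4.0000 14.0000] v=[8.0000 -8.0000 4.0000]
Step 5: x=[0.0000 14.0000 10.0000] v=[-16.0000 20.0000 -8.0000]
Step 6: x=[6.0000 6.0000 14.0000] v=[12.0000 -16.0000 8.0000]
Step 7: x=[6.0000 6.0000 14.0000] v=[0.0000 0.0000 0.0000]
Step 8: x=[0.0000 14.0000 10.0000] v=[-12.0000 16.0000 -8.0000]

Answer: 0.0000 14.0000 10.0000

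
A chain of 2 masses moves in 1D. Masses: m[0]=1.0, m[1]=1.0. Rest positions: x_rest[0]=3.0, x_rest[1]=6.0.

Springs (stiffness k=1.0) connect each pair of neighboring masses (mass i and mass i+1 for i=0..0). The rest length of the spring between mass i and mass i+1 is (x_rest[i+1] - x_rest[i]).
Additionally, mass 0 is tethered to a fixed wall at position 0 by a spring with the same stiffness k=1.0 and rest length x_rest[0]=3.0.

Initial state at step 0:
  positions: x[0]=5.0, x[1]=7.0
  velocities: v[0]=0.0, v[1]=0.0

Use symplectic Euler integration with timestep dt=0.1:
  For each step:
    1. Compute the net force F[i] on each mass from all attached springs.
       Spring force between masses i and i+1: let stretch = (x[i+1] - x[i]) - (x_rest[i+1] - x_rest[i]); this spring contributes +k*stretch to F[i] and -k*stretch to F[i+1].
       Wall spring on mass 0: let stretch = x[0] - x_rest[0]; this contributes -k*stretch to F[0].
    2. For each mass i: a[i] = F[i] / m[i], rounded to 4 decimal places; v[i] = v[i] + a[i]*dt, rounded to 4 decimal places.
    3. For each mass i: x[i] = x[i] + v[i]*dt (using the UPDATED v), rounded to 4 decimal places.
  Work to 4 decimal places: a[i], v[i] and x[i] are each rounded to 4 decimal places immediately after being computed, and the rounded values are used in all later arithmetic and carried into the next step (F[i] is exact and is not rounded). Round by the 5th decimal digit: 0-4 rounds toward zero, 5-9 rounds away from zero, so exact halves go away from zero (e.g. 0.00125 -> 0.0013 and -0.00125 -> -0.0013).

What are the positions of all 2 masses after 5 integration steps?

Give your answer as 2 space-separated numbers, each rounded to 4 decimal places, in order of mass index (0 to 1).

Step 0: x=[5.0000 7.0000] v=[0.0000 0.0000]
Step 1: x=[4.9700 7.0100] v=[-0.3000 0.1000]
Step 2: x=[4.9107 7.0296] v=[-0.5930 0.1960]
Step 3: x=[4.8235 7.0580] v=[-0.8722 0.2841]
Step 4: x=[4.7104 7.0941] v=[-1.1311 0.3607]
Step 5: x=[4.5740 7.1363] v=[-1.3638 0.4223]

Answer: 4.5740 7.1363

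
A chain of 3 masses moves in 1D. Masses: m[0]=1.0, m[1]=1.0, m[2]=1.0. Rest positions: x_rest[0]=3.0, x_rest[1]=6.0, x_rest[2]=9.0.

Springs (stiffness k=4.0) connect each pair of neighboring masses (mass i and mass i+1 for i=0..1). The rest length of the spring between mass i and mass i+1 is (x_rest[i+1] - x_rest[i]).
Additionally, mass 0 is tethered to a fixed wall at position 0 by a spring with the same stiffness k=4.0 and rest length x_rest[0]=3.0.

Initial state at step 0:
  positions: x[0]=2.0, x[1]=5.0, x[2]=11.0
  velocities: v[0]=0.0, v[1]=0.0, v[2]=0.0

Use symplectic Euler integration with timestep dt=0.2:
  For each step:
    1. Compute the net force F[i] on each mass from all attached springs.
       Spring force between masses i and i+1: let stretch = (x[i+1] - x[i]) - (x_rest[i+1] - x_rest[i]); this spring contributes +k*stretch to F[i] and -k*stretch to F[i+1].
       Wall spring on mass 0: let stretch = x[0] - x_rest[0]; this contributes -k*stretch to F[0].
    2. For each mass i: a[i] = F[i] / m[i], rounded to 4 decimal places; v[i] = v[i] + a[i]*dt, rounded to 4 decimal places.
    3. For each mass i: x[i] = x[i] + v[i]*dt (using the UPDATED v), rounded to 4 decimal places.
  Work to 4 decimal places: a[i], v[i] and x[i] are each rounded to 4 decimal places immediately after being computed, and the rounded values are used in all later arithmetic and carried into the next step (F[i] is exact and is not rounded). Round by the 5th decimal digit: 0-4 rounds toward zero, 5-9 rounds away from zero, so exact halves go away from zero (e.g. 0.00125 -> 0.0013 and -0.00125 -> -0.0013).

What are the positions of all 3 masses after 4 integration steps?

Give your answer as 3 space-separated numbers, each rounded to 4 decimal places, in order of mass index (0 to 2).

Answer: 3.7254 7.3416 8.1269

Derivation:
Step 0: x=[2.0000 5.0000 11.0000] v=[0.0000 0.0000 0.0000]
Step 1: x=[2.1600 5.4800 10.5200] v=[0.8000 2.4000 -2.4000]
Step 2: x=[2.5056 6.2352 9.7136] v=[1.7280 3.7760 -4.0320]
Step 3: x=[3.0470 6.9502 8.8307] v=[2.7072 3.5750 -4.4147]
Step 4: x=[3.7254 7.3416 8.1269] v=[3.3922 1.9568 -3.5191]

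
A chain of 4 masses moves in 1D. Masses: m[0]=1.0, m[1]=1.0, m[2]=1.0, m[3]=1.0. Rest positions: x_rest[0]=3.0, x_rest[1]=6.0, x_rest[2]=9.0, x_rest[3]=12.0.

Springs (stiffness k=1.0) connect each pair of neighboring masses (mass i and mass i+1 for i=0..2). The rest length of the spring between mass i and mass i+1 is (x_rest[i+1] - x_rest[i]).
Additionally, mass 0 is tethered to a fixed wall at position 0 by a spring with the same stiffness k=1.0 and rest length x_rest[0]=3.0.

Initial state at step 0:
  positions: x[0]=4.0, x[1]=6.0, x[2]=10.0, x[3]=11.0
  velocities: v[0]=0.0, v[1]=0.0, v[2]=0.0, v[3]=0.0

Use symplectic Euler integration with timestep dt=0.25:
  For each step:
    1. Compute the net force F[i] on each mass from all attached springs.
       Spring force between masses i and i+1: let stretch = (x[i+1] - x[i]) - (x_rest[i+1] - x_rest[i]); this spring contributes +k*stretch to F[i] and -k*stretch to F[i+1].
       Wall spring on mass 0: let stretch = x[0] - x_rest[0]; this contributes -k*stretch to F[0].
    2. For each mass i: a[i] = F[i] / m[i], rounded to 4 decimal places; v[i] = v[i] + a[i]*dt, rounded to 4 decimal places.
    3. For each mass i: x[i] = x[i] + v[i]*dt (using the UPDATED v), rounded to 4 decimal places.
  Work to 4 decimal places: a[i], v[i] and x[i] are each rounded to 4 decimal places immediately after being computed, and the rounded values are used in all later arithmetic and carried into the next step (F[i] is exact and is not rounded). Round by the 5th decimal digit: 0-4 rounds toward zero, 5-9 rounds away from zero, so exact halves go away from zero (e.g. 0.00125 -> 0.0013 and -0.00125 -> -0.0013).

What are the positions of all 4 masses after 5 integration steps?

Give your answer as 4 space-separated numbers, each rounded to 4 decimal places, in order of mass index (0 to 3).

Step 0: x=[4.0000 6.0000 10.0000 11.0000] v=[0.0000 0.0000 0.0000 0.0000]
Step 1: x=[3.8750 6.1250 9.8125 11.1250] v=[-0.5000 0.5000 -0.7500 0.5000]
Step 2: x=[3.6484 6.3399 9.4766 11.3555] v=[-0.9063 0.8594 -1.3438 0.9219]
Step 3: x=[3.3620 6.5826 9.0620 11.6561] v=[-1.1455 0.9707 -1.6583 1.2022]
Step 4: x=[3.0668 6.7790 8.6546 11.9820] v=[-1.1809 0.7854 -1.6296 1.3037]
Step 5: x=[2.8119 6.8606 8.3379 12.2875] v=[-1.0196 0.3263 -1.2667 1.2219]

Answer: 2.8119 6.8606 8.3379 12.2875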